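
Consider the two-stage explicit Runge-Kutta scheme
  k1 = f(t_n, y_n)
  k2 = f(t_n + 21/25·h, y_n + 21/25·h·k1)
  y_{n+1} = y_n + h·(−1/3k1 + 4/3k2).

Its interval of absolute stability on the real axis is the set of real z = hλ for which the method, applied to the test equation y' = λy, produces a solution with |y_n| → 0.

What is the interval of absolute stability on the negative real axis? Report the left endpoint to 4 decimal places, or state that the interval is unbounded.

(-0.8929, 0).

With y'=λy (z=hλ):
  k1=λy_n ⇒ h·k1=z·y_n;  k2=λ(1+21/25z)y_n ⇒ h·k2=z(1+21/25z)y_n
  y_{n+1}/y_n = 1 − 1/3z + 4/3z(1+21/25z) = 1 + z + 28/25z²
  R(z) = 1 + z + 28/25z².

Solve |R(x)|<1 on ℝ⁻.
x=-0.44: |R|=0.7768
R=1: x+28/25x²=0 ⇒ x=−25/28=-0.8929; min R=1−1/(4·28/25)=0.7768>−1
Confirm numerically:
  x=-0.849: |R|=0.95830 <1
  x=-0.675: |R|=0.83530 <1
  x=-0.537: |R|=0.78597 <1
  x=-0.381: |R|=0.78158 <1
  x=-1.288: |R|=1.57002 >1
  x=-1.254: |R|=1.50722 >1
  x=-1.243: |R|=1.48745 >1
So |R|<1 on (-0.8929, 0).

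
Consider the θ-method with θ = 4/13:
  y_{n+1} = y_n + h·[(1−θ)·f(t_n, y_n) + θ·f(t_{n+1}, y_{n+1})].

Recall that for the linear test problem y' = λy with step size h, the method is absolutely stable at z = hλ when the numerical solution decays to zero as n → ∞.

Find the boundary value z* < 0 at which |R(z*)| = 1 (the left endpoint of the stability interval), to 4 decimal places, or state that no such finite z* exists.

z* = -5.2000.

With y'=λy (z=hλ):
  y_{n+1} = y_n + z·[9/13·y_n + 4/13·y_{n+1}] ⇒ (1 − 4/13z)y_{n+1} = (1 + 9/13z)y_n
  ⇒ R(z) = (1 + 9/13z)/(1 − 4/13z).

Find x<0 with |R(x)|<1.
x=-1.19: |R|=0.1289
R=−1: 1+9/13x = −1+4/13x ⇒ -5/13x=2 ⇒ x=2/(-5/13)=-5.2000
Confirm numerically:
  x=-4.999: |R|=0.96954 <1
  x=-3.939: |R|=0.78074 <1
  x=-3.336: |R|=0.64622 <1
  x=-2.511: |R|=0.41655 <1
  x=-5.405: |R|=1.02961 >1
  x=-5.350: |R|=1.02180 >1
So |R|<1 on (-5.2000, 0).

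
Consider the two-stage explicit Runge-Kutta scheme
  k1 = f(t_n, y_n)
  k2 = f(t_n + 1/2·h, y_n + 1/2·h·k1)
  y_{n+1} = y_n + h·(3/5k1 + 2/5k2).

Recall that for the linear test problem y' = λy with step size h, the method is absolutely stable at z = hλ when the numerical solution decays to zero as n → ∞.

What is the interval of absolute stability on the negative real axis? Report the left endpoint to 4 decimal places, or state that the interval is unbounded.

(-5.0000, 0).

Set f=λy, z=hλ:
  k1=λy_n ⇒ h·k1=z·y_n;  k2=λ(1+1/2z)y_n ⇒ h·k2=z(1+1/2z)y_n
  y_{n+1}/y_n = 1 + 3/5z + 2/5z(1+1/2z) = 1 + z + 1/5z²
  so R(z) = 1 + z + 1/5z².

Solve |R(x)|<1 on ℝ⁻.
x=-0.35: |R|=0.6745
R=1: x+1/5x²=0 ⇒ x=−5=-5.0000; min R=1−1/(4·1/5)=-0.2500>−1
Confirm numerically:
  x=-4.752: |R|=0.76430 <1
  x=-4.102: |R|=0.26328 <1
  x=-3.467: |R|=0.06298 <1
  x=-5.299: |R|=1.31688 >1
  x=-5.104: |R|=1.10616 >1
Interval (-5.0000, 0).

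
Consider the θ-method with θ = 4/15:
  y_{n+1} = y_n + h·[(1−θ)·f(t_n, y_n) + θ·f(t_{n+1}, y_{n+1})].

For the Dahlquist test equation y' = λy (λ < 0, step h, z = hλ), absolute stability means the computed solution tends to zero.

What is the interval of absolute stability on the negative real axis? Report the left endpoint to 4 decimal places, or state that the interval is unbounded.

(-4.2857, 0).

On y'=λy, z=hλ:
  y_{n+1} = y_n + z·[11/15·y_n + 4/15·y_{n+1}] ⇒ (1 − 4/15z)y_{n+1} = (1 + 11/15z)y_n
  so R(z) = (1 + 11/15z)/(1 − 4/15z).

Find x<0 with |R(x)|<1.
x=-0.67: |R|=0.4316
R=−1: 1+11/15x = −1+4/15x ⇒ -7/15x=2 ⇒ x=2/(-7/15)=-4.2857
Confirm numerically:
  x=-3.573: |R|=0.82968 <1
  x=-3.555: |R|=0.82495 <1
  x=-3.389: |R|=0.78019 <1
  x=-1.881: |R|=0.25266 <1
  x=-4.722: |R|=1.09012 >1
  x=-4.515: |R|=1.04855 >1
Stable set (-4.2857, 0).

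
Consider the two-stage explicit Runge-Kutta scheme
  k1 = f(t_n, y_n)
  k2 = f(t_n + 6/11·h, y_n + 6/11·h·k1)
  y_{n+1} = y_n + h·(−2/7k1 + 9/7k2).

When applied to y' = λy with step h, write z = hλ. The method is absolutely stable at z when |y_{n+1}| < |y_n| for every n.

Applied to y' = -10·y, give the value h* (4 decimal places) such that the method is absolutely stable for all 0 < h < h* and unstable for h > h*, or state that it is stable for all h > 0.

Set f=λy, z=hλ:
  k1=λy_n ⇒ h·k1=z·y_n;  k2=λ(1+6/11z)y_n ⇒ h·k2=z(1+6/11z)y_n
  y_{n+1}/y_n = 1 − 2/7z + 9/7z(1+6/11z) = 1 + z + 54/77z²
  so R(z) = 1 + z + 54/77z².

Solve |R(x)|<1 on ℝ⁻.
x=-1.05: |R|=0.7232
R=1: x+54/77x²=0 ⇒ x=−77/54=-1.4259; min R=1−1/(4·54/77)=0.6435>−1
Confirm numerically:
  x=-1.295: |R|=0.88110 <1
  x=-1.267: |R|=0.85879 <1
  x=-0.934: |R|=0.67778 <1
  x=-0.668: |R|=0.64494 <1
  x=-1.781: |R|=1.44349 >1
  x=-1.621: |R|=1.22176 >1
Interval (-1.4259, 0).

(-1.4259,0); λ=-10 ⇒ h* = (77/54)/10 = 0.1426.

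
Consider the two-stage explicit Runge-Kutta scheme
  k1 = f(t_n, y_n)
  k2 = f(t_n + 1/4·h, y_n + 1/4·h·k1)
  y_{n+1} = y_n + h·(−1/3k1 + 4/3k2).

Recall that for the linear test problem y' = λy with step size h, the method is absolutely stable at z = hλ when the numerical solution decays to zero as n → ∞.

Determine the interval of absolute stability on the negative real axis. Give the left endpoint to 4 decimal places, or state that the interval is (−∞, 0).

z∈(-3.0000,0).

With y'=λy (z=hλ):
  k1=λy_n ⇒ h·k1=z·y_n;  k2=λ(1+1/4z)y_n ⇒ h·k2=z(1+1/4z)y_n
  y_{n+1}/y_n = 1 − 1/3z + 4/3z(1+1/4z) = 1 + z + 1/3z²
  ⇒ R(z) = 1 + z + 1/3z².

Boundary: |R(x)|=1, x<0.
x=-1.64: |R|=0.2565
R=1: x+1/3x²=0 ⇒ x=−3=-3.0000; min R=1−1/(4·1/3)=0.2500>−1
Confirm numerically:
  x=-1.634: |R|=0.25599 <1
  x=-1.339: |R|=0.25864 <1
  x=-1.235: |R|=0.27341 <1
  x=-3.394: |R|=1.44575 >1
  x=-3.194: |R|=1.20655 >1
  x=-3.027: |R|=1.02724 >1
So |R|<1 on (-3.0000, 0).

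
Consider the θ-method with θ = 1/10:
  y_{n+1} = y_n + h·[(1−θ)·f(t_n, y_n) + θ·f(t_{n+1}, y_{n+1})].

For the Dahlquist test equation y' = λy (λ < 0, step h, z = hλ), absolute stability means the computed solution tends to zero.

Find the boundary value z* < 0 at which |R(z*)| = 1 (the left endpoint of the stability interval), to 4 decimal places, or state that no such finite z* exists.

left endpoint -2.5000.

Test eqn y'=λy, z=hλ:
  y_{n+1} = y_n + z·[9/10·y_n + 1/10·y_{n+1}] ⇒ (1 − 1/10z)y_{n+1} = (1 + 9/10z)y_n
  so R(z) = (1 + 9/10z)/(1 − 1/10z).

Need |R(x)|<1, x<0.
x=-0.94: |R|=0.1408
R=−1: 1+9/10x = −1+1/10x ⇒ -4/5x=2 ⇒ x=2/(-4/5)=-2.5000
Confirm numerically:
  x=-1.993: |R|=0.66180 <1
  x=-1.556: |R|=0.34649 <1
  x=-1.184: |R|=0.05866 <1
  x=-3.073: |R|=1.35065 >1
  x=-2.940: |R|=1.27202 >1
  x=-2.746: |R|=1.15440 >1
So |R|<1 on (-2.5000, 0).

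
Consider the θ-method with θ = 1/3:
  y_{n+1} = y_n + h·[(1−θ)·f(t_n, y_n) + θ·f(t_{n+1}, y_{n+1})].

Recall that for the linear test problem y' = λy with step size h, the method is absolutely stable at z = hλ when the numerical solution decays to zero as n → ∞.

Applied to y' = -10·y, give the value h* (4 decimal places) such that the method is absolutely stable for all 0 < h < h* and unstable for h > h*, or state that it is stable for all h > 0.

(-6.0000,0); λ=-10 ⇒ h* = (6)/10 = 0.6000.

Set f=λy, z=hλ:
  y_{n+1} = y_n + z·[2/3·y_n + 1/3·y_{n+1}] ⇒ (1 − 1/3z)y_{n+1} = (1 + 2/3z)y_n
  Hence R(z) = (1 + 2/3z)/(1 − 1/3z).

Need |R(x)|<1, x<0.
x=-0.31: |R|=0.7190
R=−1: 1+2/3x = −1+1/3x ⇒ -1/3x=2 ⇒ x=2/(-1/3)=-6.0000
Confirm numerically:
  x=-4.138: |R|=0.73914 <1
  x=-3.284: |R|=0.56779 <1
  x=-2.473: |R|=0.35556 <1
  x=-6.572: |R|=1.05976 >1
  x=-6.329: |R|=1.03527 >1
Interval (-6.0000, 0).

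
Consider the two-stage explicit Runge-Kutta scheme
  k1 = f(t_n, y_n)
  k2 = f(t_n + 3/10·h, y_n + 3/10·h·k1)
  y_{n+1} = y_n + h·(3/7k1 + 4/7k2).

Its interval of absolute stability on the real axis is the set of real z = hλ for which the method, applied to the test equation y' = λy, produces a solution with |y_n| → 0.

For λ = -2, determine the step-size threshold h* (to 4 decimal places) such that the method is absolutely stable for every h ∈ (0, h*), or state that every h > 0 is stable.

(-5.8333,0); λ=-2 ⇒ h* = (35/6)/2 = 2.9167.

With y'=λy (z=hλ):
  k1=λy_n ⇒ h·k1=z·y_n;  k2=λ(1+3/10z)y_n ⇒ h·k2=z(1+3/10z)y_n
  y_{n+1}/y_n = 1 + 3/7z + 4/7z(1+3/10z) = 1 + z + 6/35z²
  Hence R(z) = 1 + z + 6/35z².

Solve |R(x)|<1 on ℝ⁻.
x=-0.89: |R|=0.2458
R=1: x+6/35x²=0 ⇒ x=−35/6=-5.8333; min R=1−1/(4·6/35)=-0.4583>−1
Confirm numerically:
  x=-5.659: |R|=0.83088 <1
  x=-5.175: |R|=0.41596 <1
  x=-3.477: |R|=0.40451 <1
  x=-2.631: |R|=0.44434 <1
  x=-6.413: |R|=1.63727 >1
  x=-6.397: |R|=1.61813 >1
  x=-5.906: |R|=1.07357 >1
Stable set (-5.8333, 0).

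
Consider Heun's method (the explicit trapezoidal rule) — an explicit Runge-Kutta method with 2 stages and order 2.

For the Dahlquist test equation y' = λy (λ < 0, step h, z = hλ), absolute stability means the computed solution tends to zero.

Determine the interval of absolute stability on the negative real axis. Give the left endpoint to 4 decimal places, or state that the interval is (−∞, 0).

Set f=λy, z=hλ:
  order 2, 2-stage ⇒ R(z)=1+z+z^2/2
  (e.g. R(-1.43)=0.59245, |R|=0.59245)

Find x<0 with |R(x)|<1.
x=-1.43: |R|=0.5924
|R(-2.12)|=1.1272 |R(-1.92)|=0.9232 |R(-1.47)|=0.6104
Bisect:
  x_lo=-2.8258 |R|=2.1667  x_hi=-0.0976 |R|=0.9072
  mid=-1.46168 |R|=0.60657 →hi
  mid=-2.14372 |R|=1.15404 →lo
  mid=-1.80270 |R|=0.82216 →hi
  mid=-1.97321 |R|=0.97357 →hi
  mid=-2.05846 |R|=1.06017 →lo
  mid=-2.01583 |R|=1.01596 →lo
  mid=-1.99452 |R|=0.99453 →hi
  mid=-2.00518 |R|=1.00519 →lo
  mid=-1.99985 |R|=0.99985 →hi
  ...
  [-2.00001,-1.99985] ⇒ x*=-2.0000
Stable set (-2.0000, 0).

z∈(-2.0000,0).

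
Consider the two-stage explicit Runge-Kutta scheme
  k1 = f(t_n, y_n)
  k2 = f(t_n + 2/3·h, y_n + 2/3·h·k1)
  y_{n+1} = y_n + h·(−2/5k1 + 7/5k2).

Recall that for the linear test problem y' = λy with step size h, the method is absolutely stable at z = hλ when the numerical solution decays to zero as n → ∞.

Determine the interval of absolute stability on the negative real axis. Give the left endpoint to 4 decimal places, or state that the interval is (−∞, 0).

With y'=λy (z=hλ):
  k1=λy_n ⇒ h·k1=z·y_n;  k2=λ(1+2/3z)y_n ⇒ h·k2=z(1+2/3z)y_n
  y_{n+1}/y_n = 1 − 2/5z + 7/5z(1+2/3z) = 1 + z + 14/15z²
  so R(z) = 1 + z + 14/15z².

Boundary: |R(x)|=1, x<0.
x=-1.75: |R|=2.1083
R=1: x+14/15x²=0 ⇒ x=−15/14=-1.0714; min R=1−1/(4·14/15)=0.7321>−1
Confirm numerically:
  x=-0.833: |R|=0.81463 <1
  x=-0.616: |R|=0.73816 <1
  x=-0.442: |R|=0.74034 <1
  x=-1.512: |R|=1.62173 >1
  x=-1.352: |R|=1.35404 >1
  x=-1.189: |R|=1.13047 >1
So |R|<1 on (-1.0714, 0).

z∈(-1.0714,0).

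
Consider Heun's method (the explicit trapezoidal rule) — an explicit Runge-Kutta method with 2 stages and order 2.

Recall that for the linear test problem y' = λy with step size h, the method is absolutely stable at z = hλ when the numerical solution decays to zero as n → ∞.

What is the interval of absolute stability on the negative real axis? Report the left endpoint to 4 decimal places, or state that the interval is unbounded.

z∈(-2.0000,0).

Set f=λy, z=hλ:
  order 2, 2-stage ⇒ R(z)=1+z+z^2/2
  (e.g. R(-0.73)=0.53645, |R|=0.53645)

Solve |R(x)|<1 on ℝ⁻.
x=-0.73: |R|=0.5364
|R(-1.92)|=0.9232 |R(-1.91)|=0.9140 |R(-1.89)|=0.8960
Bisect:
  x_lo=-2.4948 |R|=1.6172  x_hi=-0.3530 |R|=0.7093
  mid=-1.42393 |R|=0.58986 →hi
  mid=-1.95937 |R|=0.96020 →hi
  mid=-2.22709 |R|=1.25288 →lo
  mid=-2.09323 |R|=1.09758 →lo
  mid=-2.02630 |R|=1.02665 →lo
  mid=-1.99284 |R|=0.99286 →hi
  mid=-2.00957 |R|=1.00962 →lo
  mid=-2.00120 |R|=1.00120 →lo
  mid=-1.99702 |R|=0.99702 →hi
  mid=-1.99911 |R|=0.99911 →hi
  ...
  [-2.00003,-1.99990] ⇒ x*=-2.0000
Stable set (-2.0000, 0).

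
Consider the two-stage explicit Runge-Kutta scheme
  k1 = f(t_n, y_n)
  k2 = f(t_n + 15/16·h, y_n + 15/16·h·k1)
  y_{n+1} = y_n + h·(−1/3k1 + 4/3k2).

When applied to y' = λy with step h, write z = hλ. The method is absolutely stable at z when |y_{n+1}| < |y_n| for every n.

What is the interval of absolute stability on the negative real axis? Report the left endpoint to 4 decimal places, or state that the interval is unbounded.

(-0.8000, 0).

Test eqn y'=λy, z=hλ:
  k1=λy_n ⇒ h·k1=z·y_n;  k2=λ(1+15/16z)y_n ⇒ h·k2=z(1+15/16z)y_n
  y_{n+1}/y_n = 1 − 1/3z + 4/3z(1+15/16z) = 1 + z + 5/4z²
  ⇒ R(z) = 1 + z + 5/4z².

Solve |R(x)|<1 on ℝ⁻.
x=-0.76: |R|=0.9620
R=1: x+5/4x²=0 ⇒ x=−4/5=-0.8000; min R=1−1/(4·5/4)=0.8000>−1
Confirm numerically:
  x=-0.706: |R|=0.91704 <1
  x=-0.608: |R|=0.85408 <1
  x=-0.539: |R|=0.82415 <1
  x=-0.421: |R|=0.80055 <1
  x=-1.383: |R|=2.00786 >1
  x=-0.972: |R|=1.20898 >1
  x=-0.836: |R|=1.03762 >1
Interval (-0.8000, 0).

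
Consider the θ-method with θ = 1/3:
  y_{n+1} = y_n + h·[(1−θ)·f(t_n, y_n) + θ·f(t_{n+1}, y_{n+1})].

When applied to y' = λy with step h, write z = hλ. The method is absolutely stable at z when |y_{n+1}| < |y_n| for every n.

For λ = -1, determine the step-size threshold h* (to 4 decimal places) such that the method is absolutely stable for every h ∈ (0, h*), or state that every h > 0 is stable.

(-6.0000,0); λ=-1 ⇒ h* = (6)/1 = 6.0000.

On y'=λy, z=hλ:
  y_{n+1} = y_n + z·[2/3·y_n + 1/3·y_{n+1}] ⇒ (1 − 1/3z)y_{n+1} = (1 + 2/3z)y_n
  Hence R(z) = (1 + 2/3z)/(1 − 1/3z).

Find x<0 with |R(x)|<1.
x=-0.4: |R|=0.6471
R=−1: 1+2/3x = −1+1/3x ⇒ -1/3x=2 ⇒ x=2/(-1/3)=-6.0000
Confirm numerically:
  x=-3.520: |R|=0.61963 <1
  x=-3.028: |R|=0.50697 <1
  x=-2.918: |R|=0.47922 <1
  x=-6.368: |R|=1.03928 >1
  x=-6.177: |R|=1.01929 >1
Stable set (-6.0000, 0).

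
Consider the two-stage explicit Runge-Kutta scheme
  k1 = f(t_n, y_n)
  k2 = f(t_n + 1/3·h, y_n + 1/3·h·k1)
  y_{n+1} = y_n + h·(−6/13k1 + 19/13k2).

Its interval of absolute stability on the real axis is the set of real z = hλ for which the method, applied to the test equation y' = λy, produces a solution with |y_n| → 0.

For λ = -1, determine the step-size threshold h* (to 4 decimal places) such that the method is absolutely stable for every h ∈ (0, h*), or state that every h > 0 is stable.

(-2.0526,0); λ=-1 ⇒ h* = (39/19)/1 = 2.0526.

With y'=λy (z=hλ):
  k1=λy_n ⇒ h·k1=z·y_n;  k2=λ(1+1/3z)y_n ⇒ h·k2=z(1+1/3z)y_n
  y_{n+1}/y_n = 1 − 6/13z + 19/13z(1+1/3z) = 1 + z + 19/39z²
  R(z) = 1 + z + 19/39z².

Find x<0 with |R(x)|<1.
x=-0.93: |R|=0.4914
R=1: x+19/39x²=0 ⇒ x=−39/19=-2.0526; min R=1−1/(4·19/39)=0.4868>−1
Confirm numerically:
  x=-1.720: |R|=0.72127 <1
  x=-1.258: |R|=0.51299 <1
  x=-0.947: |R|=0.48991 <1
  x=-2.479: |R|=1.51493 >1
  x=-2.420: |R|=1.43312 >1
  x=-2.223: |R|=1.18451 >1
So |R|<1 on (-2.0526, 0).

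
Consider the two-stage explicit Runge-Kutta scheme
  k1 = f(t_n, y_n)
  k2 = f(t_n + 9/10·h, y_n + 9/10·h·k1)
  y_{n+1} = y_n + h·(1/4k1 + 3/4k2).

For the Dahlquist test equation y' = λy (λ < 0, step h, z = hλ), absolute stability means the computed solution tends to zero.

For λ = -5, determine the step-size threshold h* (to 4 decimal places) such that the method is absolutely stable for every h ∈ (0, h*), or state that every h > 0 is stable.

(-1.4815,0); λ=-5 ⇒ h* = (40/27)/5 = 0.2963.

Set f=λy, z=hλ:
  k1=λy_n ⇒ h·k1=z·y_n;  k2=λ(1+9/10z)y_n ⇒ h·k2=z(1+9/10z)y_n
  y_{n+1}/y_n = 1 + 1/4z + 3/4z(1+9/10z) = 1 + z + 27/40z²
  R(z) = 1 + z + 27/40z².

Solve |R(x)|<1 on ℝ⁻.
x=-1.78: |R|=1.3587
R=1: x+27/40x²=0 ⇒ x=−40/27=-1.4815; min R=1−1/(4·27/40)=0.6296>−1
Confirm numerically:
  x=-1.392: |R|=0.91592 <1
  x=-1.122: |R|=0.72775 <1
  x=-0.959: |R|=0.66178 <1
  x=-0.926: |R|=0.65280 <1
  x=-2.053: |R|=1.79200 >1
  x=-1.936: |R|=1.59396 >1
  x=-1.705: |R|=1.25724 >1
Stable set (-1.4815, 0).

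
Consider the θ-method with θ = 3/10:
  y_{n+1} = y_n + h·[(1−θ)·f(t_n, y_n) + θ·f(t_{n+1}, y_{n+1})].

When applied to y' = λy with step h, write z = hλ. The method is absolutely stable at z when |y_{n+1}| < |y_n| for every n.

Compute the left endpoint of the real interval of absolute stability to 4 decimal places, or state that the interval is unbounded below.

Set f=λy, z=hλ:
  y_{n+1} = y_n + z·[7/10·y_n + 3/10·y_{n+1}] ⇒ (1 − 3/10z)y_{n+1} = (1 + 7/10z)y_n
  ⇒ R(z) = (1 + 7/10z)/(1 − 3/10z).

Boundary: |R(x)|=1, x<0.
x=-1.22: |R|=0.1069
R=−1: 1+7/10x = −1+3/10x ⇒ -2/5x=2 ⇒ x=2/(-2/5)=-5.0000
Confirm numerically:
  x=-4.177: |R|=0.85389 <1
  x=-3.714: |R|=0.75669 <1
  x=-3.672: |R|=0.74724 <1
  x=-5.510: |R|=1.07689 >1
  x=-5.372: |R|=1.05698 >1
Interval (-5.0000, 0).

left endpoint -5.0000.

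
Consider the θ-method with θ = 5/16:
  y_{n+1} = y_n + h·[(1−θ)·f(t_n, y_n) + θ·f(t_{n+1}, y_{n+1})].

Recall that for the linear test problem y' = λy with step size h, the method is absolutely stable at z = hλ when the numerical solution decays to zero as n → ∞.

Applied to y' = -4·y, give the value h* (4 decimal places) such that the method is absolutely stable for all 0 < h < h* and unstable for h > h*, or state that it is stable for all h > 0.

Test eqn y'=λy, z=hλ:
  y_{n+1} = y_n + z·[11/16·y_n + 5/16·y_{n+1}] ⇒ (1 − 5/16z)y_{n+1} = (1 + 11/16z)y_n
  so R(z) = (1 + 11/16z)/(1 − 5/16z).

Find x<0 with |R(x)|<1.
x=-1.55: |R|=0.0442
R=−1: 1+11/16x = −1+5/16x ⇒ -3/8x=2 ⇒ x=2/(-3/8)=-5.3333
Confirm numerically:
  x=-3.741: |R|=0.72471 <1
  x=-2.633: |R|=0.44447 <1
  x=-2.452: |R|=0.38825 <1
  x=-2.354: |R|=0.35628 <1
  x=-5.919: |R|=1.07707 >1
  x=-5.585: |R|=1.03438 >1
  x=-5.583: |R|=1.03411 >1
So |R|<1 on (-5.3333, 0).

(-5.3333,0); λ=-4 ⇒ h* = (16/3)/4 = 1.3333.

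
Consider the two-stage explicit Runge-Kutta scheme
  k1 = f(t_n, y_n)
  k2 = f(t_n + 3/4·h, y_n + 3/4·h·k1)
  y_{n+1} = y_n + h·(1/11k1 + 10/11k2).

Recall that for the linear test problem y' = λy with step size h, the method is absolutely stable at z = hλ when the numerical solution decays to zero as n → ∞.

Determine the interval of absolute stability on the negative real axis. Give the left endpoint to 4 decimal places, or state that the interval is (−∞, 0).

(-1.4667, 0).

Set f=λy, z=hλ:
  k1=λy_n ⇒ h·k1=z·y_n;  k2=λ(1+3/4z)y_n ⇒ h·k2=z(1+3/4z)y_n
  y_{n+1}/y_n = 1 + 1/11z + 10/11z(1+3/4z) = 1 + z + 15/22z²
  so R(z) = 1 + z + 15/22z².

Solve |R(x)|<1 on ℝ⁻.
x=-0.79: |R|=0.6355
R=1: x+15/22x²=0 ⇒ x=−22/15=-1.4667; min R=1−1/(4·15/22)=0.6333>−1
Confirm numerically:
  x=-1.097: |R|=0.72351 <1
  x=-1.078: |R|=0.71433 <1
  x=-0.934: |R|=0.66079 <1
  x=-0.741: |R|=0.63337 <1
  x=-1.933: |R|=1.61461 >1
  x=-1.873: |R|=1.51891 >1
  x=-1.841: |R|=1.46987 >1
Stable set (-1.4667, 0).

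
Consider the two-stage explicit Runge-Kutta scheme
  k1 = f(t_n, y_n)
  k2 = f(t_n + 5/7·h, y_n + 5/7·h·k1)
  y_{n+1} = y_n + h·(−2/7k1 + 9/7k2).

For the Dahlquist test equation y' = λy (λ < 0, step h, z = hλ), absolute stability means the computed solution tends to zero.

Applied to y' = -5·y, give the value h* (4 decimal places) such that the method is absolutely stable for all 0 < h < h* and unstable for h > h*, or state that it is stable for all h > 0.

(-1.0889,0); λ=-5 ⇒ h* = (49/45)/5 = 0.2178.

On y'=λy, z=hλ:
  k1=λy_n ⇒ h·k1=z·y_n;  k2=λ(1+5/7z)y_n ⇒ h·k2=z(1+5/7z)y_n
  y_{n+1}/y_n = 1 − 2/7z + 9/7z(1+5/7z) = 1 + z + 45/49z²
  so R(z) = 1 + z + 45/49z².

Boundary: |R(x)|=1, x<0.
x=-0.77: |R|=0.7745
R=1: x+45/49x²=0 ⇒ x=−49/45=-1.0889; min R=1−1/(4·45/49)=0.7278>−1
Confirm numerically:
  x=-0.984: |R|=0.90521 <1
  x=-0.937: |R|=0.86930 <1
  x=-0.931: |R|=0.86501 <1
  x=-0.662: |R|=0.74047 <1
  x=-1.489: |R|=1.54713 >1
  x=-1.451: |R|=1.48253 >1
  x=-1.197: |R|=1.11885 >1
So |R|<1 on (-1.0889, 0).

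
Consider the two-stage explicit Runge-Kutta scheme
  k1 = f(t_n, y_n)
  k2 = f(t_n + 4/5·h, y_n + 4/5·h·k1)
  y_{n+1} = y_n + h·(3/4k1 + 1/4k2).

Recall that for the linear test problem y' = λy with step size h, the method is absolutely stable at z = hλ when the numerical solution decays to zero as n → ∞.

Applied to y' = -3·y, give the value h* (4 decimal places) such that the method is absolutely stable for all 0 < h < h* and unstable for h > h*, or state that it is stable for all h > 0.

On y'=λy, z=hλ:
  k1=λy_n ⇒ h·k1=z·y_n;  k2=λ(1+4/5z)y_n ⇒ h·k2=z(1+4/5z)y_n
  y_{n+1}/y_n = 1 + 3/4z + 1/4z(1+4/5z) = 1 + z + 1/5z²
  R(z) = 1 + z + 1/5z².

Need |R(x)|<1, x<0.
x=-1.62: |R|=0.0951
R=1: x+1/5x²=0 ⇒ x=−5=-5.0000; min R=1−1/(4·1/5)=-0.2500>−1
Confirm numerically:
  x=-2.971: |R|=0.20563 <1
  x=-2.277: |R|=0.24005 <1
  x=-2.262: |R|=0.23867 <1
  x=-5.458: |R|=1.49995 >1
  x=-5.344: |R|=1.36767 >1
  x=-5.242: |R|=1.25371 >1
Interval (-5.0000, 0).

(-5.0000,0); λ=-3 ⇒ h* = (5)/3 = 1.6667.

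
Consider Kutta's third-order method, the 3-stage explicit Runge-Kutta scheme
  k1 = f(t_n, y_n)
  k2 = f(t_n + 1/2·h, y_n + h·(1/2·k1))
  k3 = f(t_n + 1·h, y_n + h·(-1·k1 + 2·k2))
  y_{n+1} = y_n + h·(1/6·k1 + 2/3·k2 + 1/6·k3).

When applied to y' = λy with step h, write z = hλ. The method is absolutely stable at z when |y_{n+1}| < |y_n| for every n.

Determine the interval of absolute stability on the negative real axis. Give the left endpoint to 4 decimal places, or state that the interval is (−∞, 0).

z∈(-2.5127,0).

Set f=λy, z=hλ:
  order 3, 3-stage ⇒ R(z)=1+z+z^2/2+z^3/6
  (e.g. R(-0.52)=0.59177, |R|=0.59177)

Boundary: |R(x)|=1, x<0.
x=-0.52: |R|=0.5918
|R(-1.81)|=0.1602 |R(-1.7)|=0.0738 |R(-0.82)|=0.4243
Bisect:
  x_lo=-2.9565 |R|=1.8931  x_hi=-0.1740 |R|=0.8402
  mid=-1.56525 |R|=0.02061 →hi
  mid=-2.26086 |R|=0.63118 →hi
  mid=-2.60867 |R|=1.16483 →lo
  mid=-2.43477 |R|=0.87631 →hi
  mid=-2.52172 |R|=1.01481 →lo
  mid=-2.47824 |R|=0.94416 →hi
  mid=-2.49998 |R|=0.97913 →hi
  ...
  [-2.51289,-2.51272] ⇒ x*=-2.5127
So |R|<1 on (-2.5127, 0).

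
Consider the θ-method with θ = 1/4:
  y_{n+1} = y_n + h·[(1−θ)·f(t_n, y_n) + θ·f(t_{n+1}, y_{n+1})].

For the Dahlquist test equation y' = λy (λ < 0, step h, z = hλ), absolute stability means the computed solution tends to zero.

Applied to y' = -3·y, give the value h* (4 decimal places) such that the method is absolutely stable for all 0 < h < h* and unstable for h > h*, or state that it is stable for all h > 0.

With y'=λy (z=hλ):
  y_{n+1} = y_n + z·[3/4·y_n + 1/4·y_{n+1}] ⇒ (1 − 1/4z)y_{n+1} = (1 + 3/4z)y_n
  so R(z) = (1 + 3/4z)/(1 − 1/4z).

Need |R(x)|<1, x<0.
x=-1.19: |R|=0.0829
R=−1: 1+3/4x = −1+1/4x ⇒ -1/2x=2 ⇒ x=2/(-1/2)=-4.0000
Confirm numerically:
  x=-3.351: |R|=0.82343 <1
  x=-3.032: |R|=0.72469 <1
  x=-2.720: |R|=0.61905 <1
  x=-4.510: |R|=1.11986 >1
  x=-4.066: |R|=1.01636 >1
So |R|<1 on (-4.0000, 0).

(-4.0000,0); λ=-3 ⇒ h* = (4)/3 = 1.3333.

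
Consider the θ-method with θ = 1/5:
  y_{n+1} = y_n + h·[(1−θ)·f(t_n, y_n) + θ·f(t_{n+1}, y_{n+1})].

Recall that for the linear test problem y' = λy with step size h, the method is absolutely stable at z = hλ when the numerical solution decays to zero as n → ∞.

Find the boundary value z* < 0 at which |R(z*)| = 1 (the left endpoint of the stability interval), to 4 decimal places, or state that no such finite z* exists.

left endpoint -3.3333.

Set f=λy, z=hλ:
  y_{n+1} = y_n + z·[4/5·y_n + 1/5·y_{n+1}] ⇒ (1 − 1/5z)y_{n+1} = (1 + 4/5z)y_n
  R(z) = (1 + 4/5z)/(1 − 1/5z).

Need |R(x)|<1, x<0.
x=-1.06: |R|=0.1254
R=−1: 1+4/5x = −1+1/5x ⇒ -3/5x=2 ⇒ x=2/(-3/5)=-3.3333
Confirm numerically:
  x=-3.228: |R|=0.96159 <1
  x=-3.110: |R|=0.91739 <1
  x=-2.268: |R|=0.56026 <1
  x=-1.388: |R|=0.08641 <1
  x=-3.745: |R|=1.14122 >1
  x=-3.438: |R|=1.03721 >1
  x=-3.405: |R|=1.02558 >1
Stable set (-3.3333, 0).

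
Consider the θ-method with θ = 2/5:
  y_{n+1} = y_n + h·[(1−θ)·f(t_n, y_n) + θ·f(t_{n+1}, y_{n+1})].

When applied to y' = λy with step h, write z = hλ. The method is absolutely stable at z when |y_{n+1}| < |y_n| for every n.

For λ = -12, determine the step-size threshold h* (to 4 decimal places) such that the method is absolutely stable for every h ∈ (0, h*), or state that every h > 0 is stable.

(-10.0000,0); λ=-12 ⇒ h* = (10)/12 = 0.8333.

With y'=λy (z=hλ):
  y_{n+1} = y_n + z·[3/5·y_n + 2/5·y_{n+1}] ⇒ (1 − 2/5z)y_{n+1} = (1 + 3/5z)y_n
  Hence R(z) = (1 + 3/5z)/(1 − 2/5z).

Need |R(x)|<1, x<0.
x=-1.01: |R|=0.2806
R=−1: 1+3/5x = −1+2/5x ⇒ -1/5x=2 ⇒ x=2/(-1/5)=-10.0000
Confirm numerically:
  x=-6.959: |R|=0.83925 <1
  x=-5.541: |R|=0.72273 <1
  x=-5.313: |R|=0.70005 <1
  x=-10.508: |R|=1.01953 >1
  x=-10.233: |R|=1.00915 >1
  x=-10.040: |R|=1.00159 >1
Interval (-10.0000, 0).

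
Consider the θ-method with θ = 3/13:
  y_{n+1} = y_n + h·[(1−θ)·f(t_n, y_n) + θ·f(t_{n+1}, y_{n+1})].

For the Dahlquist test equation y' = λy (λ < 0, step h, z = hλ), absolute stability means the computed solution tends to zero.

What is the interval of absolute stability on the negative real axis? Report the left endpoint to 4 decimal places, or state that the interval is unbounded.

With y'=λy (z=hλ):
  y_{n+1} = y_n + z·[10/13·y_n + 3/13·y_{n+1}] ⇒ (1 − 3/13z)y_{n+1} = (1 + 10/13z)y_n
  ⇒ R(z) = (1 + 10/13z)/(1 − 3/13z).

Solve |R(x)|<1 on ℝ⁻.
x=-1.03: |R|=0.1678
R=−1: 1+10/13x = −1+3/13x ⇒ -7/13x=2 ⇒ x=2/(-7/13)=-3.7143
Confirm numerically:
  x=-2.592: |R|=0.62187 <1
  x=-2.591: |R|=0.62148 <1
  x=-1.821: |R|=0.28219 <1
  x=-1.682: |R|=0.21168 <1
  x=-4.271: |R|=1.15097 >1
  x=-3.934: |R|=1.06201 >1
Stable set (-3.7143, 0).

(-3.7143, 0).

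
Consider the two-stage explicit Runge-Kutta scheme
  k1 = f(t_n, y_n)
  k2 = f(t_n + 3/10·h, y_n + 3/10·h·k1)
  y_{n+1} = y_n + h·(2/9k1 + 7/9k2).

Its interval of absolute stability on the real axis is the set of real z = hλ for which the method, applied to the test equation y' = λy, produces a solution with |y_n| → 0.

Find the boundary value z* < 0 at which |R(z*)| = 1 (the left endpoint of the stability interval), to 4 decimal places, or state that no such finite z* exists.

left endpoint -4.2857.

With y'=λy (z=hλ):
  k1=λy_n ⇒ h·k1=z·y_n;  k2=λ(1+3/10z)y_n ⇒ h·k2=z(1+3/10z)y_n
  y_{n+1}/y_n = 1 + 2/9z + 7/9z(1+3/10z) = 1 + z + 7/30z²
  R(z) = 1 + z + 7/30z².

Boundary: |R(x)|=1, x<0.
x=-0.66: |R|=0.4416
R=1: x+7/30x²=0 ⇒ x=−30/7=-4.2857; min R=1−1/(4·7/30)=-0.0714>−1
Confirm numerically:
  x=-3.822: |R|=0.58646 <1
  x=-3.148: |R|=0.16431 <1
  x=-2.942: |R|=0.07758 <1
  x=-4.801: |R|=1.57724 >1
  x=-4.666: |R|=1.41403 >1
  x=-4.452: |R|=1.17274 >1
Stable set (-4.2857, 0).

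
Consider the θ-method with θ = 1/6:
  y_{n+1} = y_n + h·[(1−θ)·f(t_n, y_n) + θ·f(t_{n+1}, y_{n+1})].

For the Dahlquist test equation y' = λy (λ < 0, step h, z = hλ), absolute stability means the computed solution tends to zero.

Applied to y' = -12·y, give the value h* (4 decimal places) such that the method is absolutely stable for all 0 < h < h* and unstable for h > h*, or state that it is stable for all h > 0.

Set f=λy, z=hλ:
  y_{n+1} = y_n + z·[5/6·y_n + 1/6·y_{n+1}] ⇒ (1 − 1/6z)y_{n+1} = (1 + 5/6z)y_n
  so R(z) = (1 + 5/6z)/(1 − 1/6z).

Find x<0 with |R(x)|<1.
x=-1.76: |R|=0.3608
R=−1: 1+5/6x = −1+1/6x ⇒ -2/3x=2 ⇒ x=2/(-2/3)=-3.0000
Confirm numerically:
  x=-2.856: |R|=0.93496 <1
  x=-2.624: |R|=0.82560 <1
  x=-2.513: |R|=0.77117 <1
  x=-2.391: |R|=0.70969 <1
  x=-3.361: |R|=1.15426 >1
  x=-3.097: |R|=1.04265 >1
Interval (-3.0000, 0).

(-3.0000,0); λ=-12 ⇒ h* = (3)/12 = 0.2500.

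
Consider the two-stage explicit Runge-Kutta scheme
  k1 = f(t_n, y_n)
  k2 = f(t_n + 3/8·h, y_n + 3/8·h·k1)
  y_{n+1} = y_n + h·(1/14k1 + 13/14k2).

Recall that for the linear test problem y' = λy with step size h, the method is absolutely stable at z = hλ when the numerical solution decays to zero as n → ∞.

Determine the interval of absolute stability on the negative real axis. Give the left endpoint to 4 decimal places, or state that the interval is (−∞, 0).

(-2.8718, 0).

With y'=λy (z=hλ):
  k1=λy_n ⇒ h·k1=z·y_n;  k2=λ(1+3/8z)y_n ⇒ h·k2=z(1+3/8z)y_n
  y_{n+1}/y_n = 1 + 1/14z + 13/14z(1+3/8z) = 1 + z + 39/112z²
  R(z) = 1 + z + 39/112z².

Solve |R(x)|<1 on ℝ⁻.
x=-1.64: |R|=0.2966
R=1: x+39/112x²=0 ⇒ x=−112/39=-2.8718; min R=1−1/(4·39/112)=0.2821>−1
Confirm numerically:
  x=-2.578: |R|=0.73626 <1
  x=-1.373: |R|=0.28343 <1
  x=-1.299: |R|=0.28858 <1
  x=-1.240: |R|=0.29541 <1
  x=-3.323: |R|=1.52210 >1
  x=-3.229: |R|=1.40164 >1
Interval (-2.8718, 0).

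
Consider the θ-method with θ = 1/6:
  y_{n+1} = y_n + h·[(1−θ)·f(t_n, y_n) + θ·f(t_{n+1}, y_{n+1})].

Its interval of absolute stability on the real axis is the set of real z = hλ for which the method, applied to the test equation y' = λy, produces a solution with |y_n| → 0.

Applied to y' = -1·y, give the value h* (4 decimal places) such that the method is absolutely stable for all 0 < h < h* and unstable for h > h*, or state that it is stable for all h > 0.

(-3.0000,0); λ=-1 ⇒ h* = (3)/1 = 3.0000.

Test eqn y'=λy, z=hλ:
  y_{n+1} = y_n + z·[5/6·y_n + 1/6·y_{n+1}] ⇒ (1 − 1/6z)y_{n+1} = (1 + 5/6z)y_n
  ⇒ R(z) = (1 + 5/6z)/(1 − 1/6z).

Need |R(x)|<1, x<0.
x=-0.68: |R|=0.3892
R=−1: 1+5/6x = −1+1/6x ⇒ -2/3x=2 ⇒ x=2/(-2/3)=-3.0000
Confirm numerically:
  x=-2.291: |R|=0.65794 <1
  x=-2.213: |R|=0.61671 <1
  x=-1.435: |R|=0.15804 <1
  x=-1.269: |R|=0.04746 <1
  x=-3.307: |R|=1.13194 >1
  x=-3.303: |R|=1.13028 >1
So |R|<1 on (-3.0000, 0).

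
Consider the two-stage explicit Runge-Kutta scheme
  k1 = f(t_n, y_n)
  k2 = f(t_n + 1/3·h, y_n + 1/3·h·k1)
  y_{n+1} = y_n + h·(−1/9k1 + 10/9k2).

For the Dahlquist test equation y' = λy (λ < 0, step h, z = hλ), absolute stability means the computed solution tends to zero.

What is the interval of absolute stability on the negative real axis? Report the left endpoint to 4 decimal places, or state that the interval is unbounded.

(-2.7000, 0).

Set f=λy, z=hλ:
  k1=λy_n ⇒ h·k1=z·y_n;  k2=λ(1+1/3z)y_n ⇒ h·k2=z(1+1/3z)y_n
  y_{n+1}/y_n = 1 − 1/9z + 10/9z(1+1/3z) = 1 + z + 10/27z²
  R(z) = 1 + z + 10/27z².

Solve |R(x)|<1 on ℝ⁻.
x=-1.07: |R|=0.3540
R=1: x+10/27x²=0 ⇒ x=−27/10=-2.7000; min R=1−1/(4·10/27)=0.3250>−1
Confirm numerically:
  x=-2.399: |R|=0.73256 <1
  x=-2.332: |R|=0.68216 <1
  x=-2.255: |R|=0.62834 <1
  x=-3.165: |R|=1.54508 >1
  x=-3.027: |R|=1.36660 >1
  x=-2.975: |R|=1.30301 >1
Interval (-2.7000, 0).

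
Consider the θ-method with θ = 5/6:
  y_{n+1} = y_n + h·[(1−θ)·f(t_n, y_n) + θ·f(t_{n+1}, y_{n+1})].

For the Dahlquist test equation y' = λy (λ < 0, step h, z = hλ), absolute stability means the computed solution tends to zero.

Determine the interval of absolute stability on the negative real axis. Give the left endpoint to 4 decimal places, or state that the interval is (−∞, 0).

With y'=λy (z=hλ):
  y_{n+1} = y_n + z·[1/6·y_n + 5/6·y_{n+1}] ⇒ (1 − 5/6z)y_{n+1} = (1 + 1/6z)y_n
  so R(z) = (1 + 1/6z)/(1 − 5/6z).

Solve |R(x)|<1 on ℝ⁻.
x=-0.62: |R|=0.5912
x=-2: |R|=0.2500
x=-10: |R|=0.0714
x=-100: |R|=0.1858
θ=5/6≥1/2 ⇒ |1+1/6x|<|1−5/6x| ∀x<0 ⇒ unbounded interval.

unbounded; (−∞, 0).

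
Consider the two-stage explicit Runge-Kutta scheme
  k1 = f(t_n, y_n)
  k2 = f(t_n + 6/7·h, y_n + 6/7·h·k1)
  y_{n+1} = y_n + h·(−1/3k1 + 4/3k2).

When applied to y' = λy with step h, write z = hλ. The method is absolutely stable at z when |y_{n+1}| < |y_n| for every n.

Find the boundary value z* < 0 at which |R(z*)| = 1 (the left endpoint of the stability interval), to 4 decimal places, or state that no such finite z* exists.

On y'=λy, z=hλ:
  k1=λy_n ⇒ h·k1=z·y_n;  k2=λ(1+6/7z)y_n ⇒ h·k2=z(1+6/7z)y_n
  y_{n+1}/y_n = 1 − 1/3z + 4/3z(1+6/7z) = 1 + z + 8/7z²
  ⇒ R(z) = 1 + z + 8/7z².

Find x<0 with |R(x)|<1.
x=-1.34: |R|=1.7121
R=1: x+8/7x²=0 ⇒ x=−7/8=-0.8750; min R=1−1/(4·8/7)=0.7812>−1
Confirm numerically:
  x=-0.736: |R|=0.88308 <1
  x=-0.680: |R|=0.84846 <1
  x=-0.489: |R|=0.78428 <1
  x=-1.313: |R|=1.65725 >1
  x=-0.990: |R|=1.13011 >1
  x=-0.897: |R|=1.02255 >1
Interval (-0.8750, 0).

left endpoint -0.8750.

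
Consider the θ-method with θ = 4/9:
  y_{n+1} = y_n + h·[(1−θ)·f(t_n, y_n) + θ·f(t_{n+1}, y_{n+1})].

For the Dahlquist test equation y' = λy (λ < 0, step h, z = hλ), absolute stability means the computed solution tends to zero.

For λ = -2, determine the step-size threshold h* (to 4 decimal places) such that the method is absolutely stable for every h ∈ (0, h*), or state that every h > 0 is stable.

(-18.0000,0); λ=-2 ⇒ h* = (18)/2 = 9.0000.

Test eqn y'=λy, z=hλ:
  y_{n+1} = y_n + z·[5/9·y_n + 4/9·y_{n+1}] ⇒ (1 − 4/9z)y_{n+1} = (1 + 5/9z)y_n
  Hence R(z) = (1 + 5/9z)/(1 − 4/9z).

Need |R(x)|<1, x<0.
x=-0.99: |R|=0.3125
R=−1: 1+5/9x = −1+4/9x ⇒ -1/9x=2 ⇒ x=2/(-1/9)=-18.0000
Confirm numerically:
  x=-17.232: |R|=0.99014 <1
  x=-8.850: |R|=0.79392 <1
  x=-8.508: |R|=0.77942 <1
  x=-8.268: |R|=0.76868 <1
  x=-18.337: |R|=1.00409 >1
  x=-18.249: |R|=1.00304 >1
  x=-18.179: |R|=1.00219 >1
Stable set (-18.0000, 0).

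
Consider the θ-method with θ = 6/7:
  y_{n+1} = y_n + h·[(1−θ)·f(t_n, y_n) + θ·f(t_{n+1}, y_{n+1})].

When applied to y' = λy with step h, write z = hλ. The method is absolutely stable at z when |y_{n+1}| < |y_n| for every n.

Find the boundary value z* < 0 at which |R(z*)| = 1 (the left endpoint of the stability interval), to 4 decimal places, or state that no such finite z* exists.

On y'=λy, z=hλ:
  y_{n+1} = y_n + z·[1/7·y_n + 6/7·y_{n+1}] ⇒ (1 − 6/7z)y_{n+1} = (1 + 1/7z)y_n
  R(z) = (1 + 1/7z)/(1 − 6/7z).

Need |R(x)|<1, x<0.
x=-0.58: |R|=0.6126
x=-2: |R|=0.2632
x=-10: |R|=0.0448
x=-100: |R|=0.1532
θ=6/7≥1/2 ⇒ |1+1/7x|<|1−6/7x| ∀x<0 ⇒ stable on all of ℝ⁻.

(−∞, 0) — no finite endpoint.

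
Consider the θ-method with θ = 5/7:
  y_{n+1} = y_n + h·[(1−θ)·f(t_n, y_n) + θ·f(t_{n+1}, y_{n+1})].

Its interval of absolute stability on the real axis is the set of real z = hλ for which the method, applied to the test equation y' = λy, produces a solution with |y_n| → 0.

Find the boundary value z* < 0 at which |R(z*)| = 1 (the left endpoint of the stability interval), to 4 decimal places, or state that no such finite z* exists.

Test eqn y'=λy, z=hλ:
  y_{n+1} = y_n + z·[2/7·y_n + 5/7·y_{n+1}] ⇒ (1 − 5/7z)y_{n+1} = (1 + 2/7z)y_n
  so R(z) = (1 + 2/7z)/(1 − 5/7z).

Solve |R(x)|<1 on ℝ⁻.
x=-0.95: |R|=0.4340
x=-2: |R|=0.1765
x=-10: |R|=0.2281
x=-100: |R|=0.3807
θ=5/7≥1/2 ⇒ |1+2/7x|<|1−5/7x| ∀x<0 ⇒ unbounded interval.

(−∞, 0) — no finite endpoint.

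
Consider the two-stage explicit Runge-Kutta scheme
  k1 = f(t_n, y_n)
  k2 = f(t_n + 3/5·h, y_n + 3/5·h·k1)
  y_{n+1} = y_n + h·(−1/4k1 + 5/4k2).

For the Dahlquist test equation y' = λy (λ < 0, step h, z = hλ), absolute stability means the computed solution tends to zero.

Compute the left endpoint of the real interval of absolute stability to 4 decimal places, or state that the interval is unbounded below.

z* = -1.3333.

With y'=λy (z=hλ):
  k1=λy_n ⇒ h·k1=z·y_n;  k2=λ(1+3/5z)y_n ⇒ h·k2=z(1+3/5z)y_n
  y_{n+1}/y_n = 1 − 1/4z + 5/4z(1+3/5z) = 1 + z + 3/4z²
  ⇒ R(z) = 1 + z + 3/4z².

Find x<0 with |R(x)|<1.
x=-1.54: |R|=1.2387
R=1: x+3/4x²=0 ⇒ x=−4/3=-1.3333; min R=1−1/(4·3/4)=0.6667>−1
Confirm numerically:
  x=-1.037: |R|=0.76953 <1
  x=-0.787: |R|=0.67753 <1
  x=-0.783: |R|=0.67682 <1
  x=-1.838: |R|=1.69568 >1
  x=-1.785: |R|=1.60467 >1
  x=-1.737: |R|=1.52588 >1
Interval (-1.3333, 0).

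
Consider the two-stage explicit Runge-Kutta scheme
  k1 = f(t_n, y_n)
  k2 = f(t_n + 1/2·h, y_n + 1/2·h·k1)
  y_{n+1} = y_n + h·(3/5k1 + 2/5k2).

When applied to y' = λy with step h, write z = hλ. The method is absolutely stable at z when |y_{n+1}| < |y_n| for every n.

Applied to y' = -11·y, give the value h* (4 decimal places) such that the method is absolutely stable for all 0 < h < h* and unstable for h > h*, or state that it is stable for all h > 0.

(-5.0000,0); λ=-11 ⇒ h* = (5)/11 = 0.4545.

With y'=λy (z=hλ):
  k1=λy_n ⇒ h·k1=z·y_n;  k2=λ(1+1/2z)y_n ⇒ h·k2=z(1+1/2z)y_n
  y_{n+1}/y_n = 1 + 3/5z + 2/5z(1+1/2z) = 1 + z + 1/5z²
  Hence R(z) = 1 + z + 1/5z².

Find x<0 with |R(x)|<1.
x=-0.89: |R|=0.2684
R=1: x+1/5x²=0 ⇒ x=−5=-5.0000; min R=1−1/(4·1/5)=-0.2500>−1
Confirm numerically:
  x=-4.032: |R|=0.21940 <1
  x=-3.665: |R|=0.02145 <1
  x=-3.418: |R|=0.08146 <1
  x=-5.255: |R|=1.26800 >1
  x=-5.207: |R|=1.21557 >1
So |R|<1 on (-5.0000, 0).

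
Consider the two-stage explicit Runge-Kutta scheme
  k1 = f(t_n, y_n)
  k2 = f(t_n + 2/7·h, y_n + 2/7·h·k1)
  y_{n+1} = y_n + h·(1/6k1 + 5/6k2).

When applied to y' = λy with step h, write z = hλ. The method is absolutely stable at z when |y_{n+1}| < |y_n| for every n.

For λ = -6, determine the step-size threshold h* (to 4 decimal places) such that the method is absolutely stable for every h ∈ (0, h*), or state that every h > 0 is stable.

(-4.2000,0); λ=-6 ⇒ h* = (21/5)/6 = 0.7000.

On y'=λy, z=hλ:
  k1=λy_n ⇒ h·k1=z·y_n;  k2=λ(1+2/7z)y_n ⇒ h·k2=z(1+2/7z)y_n
  y_{n+1}/y_n = 1 + 1/6z + 5/6z(1+2/7z) = 1 + z + 5/21z²
  so R(z) = 1 + z + 5/21z².

Solve |R(x)|<1 on ℝ⁻.
x=-0.63: |R|=0.4645
R=1: x+5/21x²=0 ⇒ x=−21/5=-4.2000; min R=1−1/(4·5/21)=-0.0500>−1
Confirm numerically:
  x=-3.363: |R|=0.32980 <1
  x=-2.651: |R|=0.02229 <1
  x=-2.051: |R|=0.04943 <1
  x=-4.755: |R|=1.62834 >1
  x=-4.589: |R|=1.42503 >1
Stable set (-4.2000, 0).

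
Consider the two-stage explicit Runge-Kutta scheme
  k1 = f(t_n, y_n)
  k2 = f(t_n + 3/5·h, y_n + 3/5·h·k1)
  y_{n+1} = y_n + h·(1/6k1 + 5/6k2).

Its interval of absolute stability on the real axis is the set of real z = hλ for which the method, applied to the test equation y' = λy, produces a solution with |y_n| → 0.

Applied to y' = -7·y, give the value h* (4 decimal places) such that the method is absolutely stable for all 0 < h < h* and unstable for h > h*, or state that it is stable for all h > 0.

(-2.0000,0); λ=-7 ⇒ h* = (2)/7 = 0.2857.

With y'=λy (z=hλ):
  k1=λy_n ⇒ h·k1=z·y_n;  k2=λ(1+3/5z)y_n ⇒ h·k2=z(1+3/5z)y_n
  y_{n+1}/y_n = 1 + 1/6z + 5/6z(1+3/5z) = 1 + z + 1/2z²
  R(z) = 1 + z + 1/2z².

Need |R(x)|<1, x<0.
x=-0.45: |R|=0.6512
R=1: x+1/2x²=0 ⇒ x=−2=-2.0000; min R=1−1/(4·1/2)=0.5000>−1
Confirm numerically:
  x=-1.505: |R|=0.62751 <1
  x=-1.215: |R|=0.52311 <1
  x=-0.990: |R|=0.50005 <1
  x=-2.455: |R|=1.55851 >1
  x=-2.073: |R|=1.07566 >1
Interval (-2.0000, 0).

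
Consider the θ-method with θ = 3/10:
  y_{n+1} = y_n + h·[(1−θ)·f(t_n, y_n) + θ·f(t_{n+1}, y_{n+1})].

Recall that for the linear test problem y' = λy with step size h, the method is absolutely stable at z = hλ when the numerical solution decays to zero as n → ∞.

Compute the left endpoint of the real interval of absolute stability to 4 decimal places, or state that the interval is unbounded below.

With y'=λy (z=hλ):
  y_{n+1} = y_n + z·[7/10·y_n + 3/10·y_{n+1}] ⇒ (1 − 3/10z)y_{n+1} = (1 + 7/10z)y_n
  Hence R(z) = (1 + 7/10z)/(1 − 3/10z).

Solve |R(x)|<1 on ℝ⁻.
x=-0.8: |R|=0.3548
R=−1: 1+7/10x = −1+3/10x ⇒ -2/5x=2 ⇒ x=2/(-2/5)=-5.0000
Confirm numerically:
  x=-3.635: |R|=0.73882 <1
  x=-3.578: |R|=0.72567 <1
  x=-2.509: |R|=0.43151 <1
  x=-5.556: |R|=1.08340 >1
  x=-5.414: |R|=1.06310 >1
  x=-5.365: |R|=1.05595 >1
So |R|<1 on (-5.0000, 0).

left endpoint -5.0000.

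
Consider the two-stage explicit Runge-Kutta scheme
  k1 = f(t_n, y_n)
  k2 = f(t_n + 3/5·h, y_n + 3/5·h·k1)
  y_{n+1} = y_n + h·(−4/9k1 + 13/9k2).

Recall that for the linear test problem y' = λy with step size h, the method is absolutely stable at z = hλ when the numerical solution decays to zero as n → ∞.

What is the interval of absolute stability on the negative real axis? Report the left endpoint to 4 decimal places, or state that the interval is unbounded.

(-1.1538, 0).

On y'=λy, z=hλ:
  k1=λy_n ⇒ h·k1=z·y_n;  k2=λ(1+3/5z)y_n ⇒ h·k2=z(1+3/5z)y_n
  y_{n+1}/y_n = 1 − 4/9z + 13/9z(1+3/5z) = 1 + z + 13/15z²
  R(z) = 1 + z + 13/15z².

Solve |R(x)|<1 on ℝ⁻.
x=-1.22: |R|=1.0699
R=1: x+13/15x²=0 ⇒ x=−15/13=-1.1538; min R=1−1/(4·13/15)=0.7115>−1
Confirm numerically:
  x=-1.050: |R|=0.90550 <1
  x=-0.954: |R|=0.83477 <1
  x=-0.744: |R|=0.73573 <1
  x=-0.705: |R|=0.72575 <1
  x=-1.550: |R|=1.53217 >1
  x=-1.481: |R|=1.41991 >1
  x=-1.381: |R|=1.27187 >1
So |R|<1 on (-1.1538, 0).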